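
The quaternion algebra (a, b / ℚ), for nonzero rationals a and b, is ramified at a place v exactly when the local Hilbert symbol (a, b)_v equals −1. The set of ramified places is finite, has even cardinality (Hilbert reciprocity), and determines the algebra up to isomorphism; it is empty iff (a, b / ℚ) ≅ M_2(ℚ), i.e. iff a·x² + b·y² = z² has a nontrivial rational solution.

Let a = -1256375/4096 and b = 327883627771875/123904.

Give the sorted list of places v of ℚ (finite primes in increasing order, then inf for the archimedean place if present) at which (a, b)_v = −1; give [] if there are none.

(a, b) ≡ (-95, 33915) mod (ℚ^×)²; places V = {2, 3, 5, 7, 11, 17, 19, 23, ∞}.
(a,b)_2: α=-12, β=-10; u≡1, v≡3 (mod 8); ε(u)ε(v)=0·1, αω(v)=-12·1, βω(u)=-10·0; sum ≡ 0  ⇒  +1.
(a,b)_3: α=0, u≡1; β=5, v≡1 (mod 3); (1|3)=+1, (1|3)=+1; sign (−1)^0·+1^5·+1^0 = +1.
(a,b)_19: α=1, u≡3; β=3, v≡13 (mod 19); (3|19)=-1, (13|19)=-1; sign (−1)^1·-1^3·-1^1 = -1.
(a,b)_∞: sgn(-95)=−, sgn(33915)=+, so +1.
(a,b)_7: α=0, u≡6; β=1, v≡4 (mod 7); (6|7)=-1, (4|7)=+1; sign (−1)^0·-1^1·+1^0 = -1.
(a,b)_17: α=0, u≡7; β=1, v≡11 (mod 17); (7|17)=-1, (11|17)=-1; sign (−1)^0·-1^1·-1^0 = -1.
(a,b)_11: α=0, u≡3; β=-2, v≡10 (mod 11); (3|11)=+1, (10|11)=-1; sign (−1)^0·+1^-2·-1^0 = +1.
(a,b)_23: α=2, u≡20; β=2, v≡16 (mod 23); (20|23)=-1, (16|23)=+1; sign (−1)^0·-1^2·+1^2 = +1.
(a,b)_5: α=3, u≡4; β=5, v≡3 (mod 5); (4|5)=+1, (3|5)=-1; sign (−1)^0·+1^5·-1^3 = -1.
(-95, 33915 / ℚ) ramifies at {5, 7, 17, 19}: a division algebra.

[5, 7, 17, 19]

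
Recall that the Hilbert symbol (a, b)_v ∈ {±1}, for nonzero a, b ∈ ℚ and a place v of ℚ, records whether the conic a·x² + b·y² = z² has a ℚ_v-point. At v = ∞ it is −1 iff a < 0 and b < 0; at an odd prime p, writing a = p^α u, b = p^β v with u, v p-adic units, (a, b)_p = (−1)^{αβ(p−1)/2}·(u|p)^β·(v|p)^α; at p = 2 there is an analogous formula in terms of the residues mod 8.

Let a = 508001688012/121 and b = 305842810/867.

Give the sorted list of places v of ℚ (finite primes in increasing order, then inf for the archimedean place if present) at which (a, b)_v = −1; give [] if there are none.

Mod squares: a ≡ 3, b ≡ 51870. Check v ∈ {∞, 2, 3, 5, 7, 11, 13, 17, 19}.
v=7: a=7^4·(≡6), b=7^3·(≡4) mod 7; (6|7)=-1, (4|7)=+1; (−1)^{4·3·3}·(-1)^3·(+1)^4 = -1.
v=∞: 3 > 0 and 51870 > 0  ⇒  (a,b)_∞ = +1.
v=5: a=5^0·(≡2), b=5^1·(≡1) mod 5; (2|5)=-1, (1|5)=+1; (−1)^{0·1·2}·(-1)^1·(+1)^0 = -1.
v=3: a=3^1·(≡1), b=3^-1·(≡1) mod 3; (1|3)=+1, (1|3)=+1; (−1)^{1·-1·1}·(+1)^-1·(+1)^1 = -1.
v=2: v_2(a)=2, v_2(b)=1; units ≡ 3, 7 (mod 8); ε·ε+αω+βω = 1·1+2·0+1·1 ≡ 0  ⇒  (a,b)_2 = +1.
v=17: a=17^2·(≡6), b=17^-2·(≡3) mod 17; (6|17)=-1, (3|17)=-1; (−1)^{2·-2·8}·(-1)^-2·(-1)^2 = +1.
v=13: a=13^2·(≡4), b=13^1·(≡4) mod 13; (4|13)=+1, (4|13)=+1; (−1)^{2·1·6}·(+1)^1·(+1)^2 = +1.
v=11: a=11^-2·(≡5), b=11^0·(≡1) mod 11; (5|11)=+1, (1|11)=+1; (−1)^{-2·0·5}·(+1)^0·(+1)^-2 = +1.
v=19: a=19^2·(≡18), b=19^3·(≡14) mod 19; (18|19)=-1, (14|19)=-1; (−1)^{2·3·9}·(-1)^3·(-1)^2 = -1.
Ram(3, 51870) = {3, 5, 7, 19}; no ℚ_3-point on the conic.

[3, 5, 7, 19]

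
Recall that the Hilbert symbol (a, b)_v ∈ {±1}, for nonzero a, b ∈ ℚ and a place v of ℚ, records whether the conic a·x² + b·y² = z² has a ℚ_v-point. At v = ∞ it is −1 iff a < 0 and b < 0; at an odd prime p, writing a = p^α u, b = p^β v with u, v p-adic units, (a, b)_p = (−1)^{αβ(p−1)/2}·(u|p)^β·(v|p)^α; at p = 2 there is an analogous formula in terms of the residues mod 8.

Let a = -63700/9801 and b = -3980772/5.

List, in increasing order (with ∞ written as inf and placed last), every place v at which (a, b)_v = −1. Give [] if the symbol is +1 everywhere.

[2, 3, 5, 13, 41, inf]

(a, b) ≡ (-13, -552885) mod (ℚ^×)²; places V = {2, 3, 5, 7, 11, 13, 29, 31, 41, ∞}.
(a,b)_3: α=-4, u≡2; β=3, v≡1 (mod 3); (2|3)=-1, (1|3)=+1; sign (−1)^0·-1^3·+1^-4 = -1.
(a,b)_29: α=0, u≡16; β=1, v≡21 (mod 29); (16|29)=+1, (21|29)=-1; sign (−1)^0·+1^1·-1^0 = +1.
(a,b)_7: α=2, u≡2; β=0, v≡6 (mod 7); (2|7)=+1, (6|7)=-1; sign (−1)^0·+1^0·-1^2 = +1.
(a,b)_5: α=2, u≡2; β=-1, v≡3 (mod 5); (2|5)=-1, (3|5)=-1; sign (−1)^0·-1^-1·-1^2 = -1.
(a,b)_31: α=0, u≡1; β=1, v≡29 (mod 31); (1|31)=+1, (29|31)=-1; sign (−1)^0·+1^1·-1^0 = +1.
(a,b)_11: α=-2, u≡3; β=0, v≡8 (mod 11); (3|11)=+1, (8|11)=-1; sign (−1)^0·+1^0·-1^-2 = +1.
(a,b)_∞: sgn(-13)=−, sgn(-552885)=−, so -1.
(a,b)_41: α=0, u≡7; β=1, v≡32 (mod 41); (7|41)=-1, (32|41)=+1; sign (−1)^0·-1^1·+1^0 = -1.
(a,b)_2: α=2, β=2; u≡3, v≡3 (mod 8); ε(u)ε(v)=1·1, αω(v)=2·1, βω(u)=2·1; sum ≡ 1  ⇒  -1.
(a,b)_13: α=1, u≡12; β=0, v≡2 (mod 13); (12|13)=+1, (2|13)=-1; sign (−1)^0·+1^0·-1^1 = -1.
Ram(-13, -552885) = {2, 3, 5, 13, 41, ∞}; no ℚ_2-point on the conic.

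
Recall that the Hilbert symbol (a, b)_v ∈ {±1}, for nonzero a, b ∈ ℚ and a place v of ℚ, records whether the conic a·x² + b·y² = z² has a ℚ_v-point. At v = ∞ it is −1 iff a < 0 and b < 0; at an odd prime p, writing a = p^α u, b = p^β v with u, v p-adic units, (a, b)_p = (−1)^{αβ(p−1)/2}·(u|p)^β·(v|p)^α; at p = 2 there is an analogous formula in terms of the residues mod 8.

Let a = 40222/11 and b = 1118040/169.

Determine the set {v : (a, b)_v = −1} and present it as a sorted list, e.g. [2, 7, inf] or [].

Mod squares: a ≡ 2618, b ≡ 2310. Check v ∈ {∞, 2, 3, 5, 7, 11, 13, 17}.
v=2: v_2(a)=1, v_2(b)=3; units ≡ 5, 3 (mod 8); ε·ε+αω+βω = 0·1+1·1+3·1 ≡ 0  ⇒  (a,b)_2 = +1.
v=7: a=7^1·(≡5), b=7^1·(≡1) mod 7; (5|7)=-1, (1|7)=+1; (−1)^{1·1·3}·(-1)^1·(+1)^1 = +1.
v=∞: 2618 > 0 and 2310 > 0  ⇒  (a,b)_∞ = +1.
v=3: a=3^0·(≡2), b=3^1·(≡2) mod 3; (2|3)=-1, (2|3)=-1; (−1)^{0·1·1}·(-1)^1·(-1)^0 = -1.
v=5: a=5^0·(≡2), b=5^1·(≡2) mod 5; (2|5)=-1, (2|5)=-1; (−1)^{0·1·2}·(-1)^1·(-1)^0 = -1.
v=13: a=13^2·(≡11), b=13^-2·(≡1) mod 13; (11|13)=-1, (1|13)=+1; (−1)^{2·-2·6}·(-1)^-2·(+1)^2 = +1.
v=11: a=11^-1·(≡6), b=11^3·(≡1) mod 11; (6|11)=-1, (1|11)=+1; (−1)^{-1·3·5}·(-1)^3·(+1)^-1 = +1.
v=17: a=17^1·(≡8), b=17^0·(≡16) mod 17; (8|17)=+1, (16|17)=+1; (−1)^{1·0·8}·(+1)^0·(+1)^1 = +1.
|Ram(2618, 2310)| = 2, even; anisotropic at {3, 5}.

[3, 5]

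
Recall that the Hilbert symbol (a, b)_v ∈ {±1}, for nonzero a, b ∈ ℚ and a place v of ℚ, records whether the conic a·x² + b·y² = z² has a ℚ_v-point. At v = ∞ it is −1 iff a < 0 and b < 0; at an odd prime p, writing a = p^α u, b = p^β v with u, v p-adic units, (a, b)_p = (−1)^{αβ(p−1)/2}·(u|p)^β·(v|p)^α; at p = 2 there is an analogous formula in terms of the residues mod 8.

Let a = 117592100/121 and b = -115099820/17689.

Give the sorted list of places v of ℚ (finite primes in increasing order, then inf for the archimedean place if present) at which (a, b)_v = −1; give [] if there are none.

(a, b) ≡ (1175921, -54395) mod (ℚ^×)²; places V = {2, 5, 7, 11, 19, 23, 29, 41, 43, ∞}.
(a,b)_5: α=2, u≡4; β=1, v≡4 (mod 5); (4|5)=+1, (4|5)=+1; sign (−1)^0·+1^1·+1^2 = +1.
(a,b)_43: α=1, u≡34; β=1, v≡6 (mod 43); (34|43)=-1, (6|43)=+1; sign (−1)^1·-1^1·+1^1 = +1.
(a,b)_29: α=1, u≡24; β=0, v≡9 (mod 29); (24|29)=+1, (9|29)=+1; sign (−1)^0·+1^0·+1^1 = +1.
(a,b)_11: α=-2, u≡10; β=1, v≡9 (mod 11); (10|11)=-1, (9|11)=+1; sign (−1)^0·-1^1·+1^-2 = -1.
(a,b)_19: α=0, u≡16; β=-2, v≡3 (mod 19); (16|19)=+1, (3|19)=-1; sign (−1)^0·+1^-2·-1^0 = +1.
(a,b)_7: α=0, u≡5; β=-2, v≡1 (mod 7); (5|7)=-1, (1|7)=+1; sign (−1)^0·-1^-2·+1^0 = +1.
(a,b)_∞: sgn(1175921)=+, sgn(-54395)=−, so +1.
(a,b)_23: α=1, u≡5; β=3, v≡8 (mod 23); (5|23)=-1, (8|23)=+1; sign (−1)^1·-1^3·+1^1 = +1.
(a,b)_2: α=2, β=2; u≡1, v≡5 (mod 8); ε(u)ε(v)=0·0, αω(v)=2·1, βω(u)=2·0; sum ≡ 0  ⇒  +1.
(a,b)_41: α=1, u≡7; β=0, v≡3 (mod 41); (7|41)=-1, (3|41)=-1; sign (−1)^0·-1^0·-1^1 = -1.
Ram(1175921, -54395) = {11, 41}; no ℚ_11-point on the conic.

[11, 41]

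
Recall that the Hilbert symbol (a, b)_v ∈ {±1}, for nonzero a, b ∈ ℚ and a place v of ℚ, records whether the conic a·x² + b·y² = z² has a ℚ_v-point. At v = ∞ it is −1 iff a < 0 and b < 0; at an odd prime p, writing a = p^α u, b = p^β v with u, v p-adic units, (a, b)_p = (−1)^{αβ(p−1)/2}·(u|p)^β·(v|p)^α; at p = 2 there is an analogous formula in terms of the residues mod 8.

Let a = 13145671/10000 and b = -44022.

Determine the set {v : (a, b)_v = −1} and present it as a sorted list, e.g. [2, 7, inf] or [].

Mod squares: a ≡ 319, b ≡ -44022. Check v ∈ {∞, 2, 3, 5, 7, 11, 23, 29}.
v=11: a=11^1·(≡10), b=11^1·(≡2) mod 11; (10|11)=-1, (2|11)=-1; (−1)^{1·1·5}·(-1)^1·(-1)^1 = -1.
v=∞: 319 > 0 and -44022 < 0  ⇒  (a,b)_∞ = +1.
v=2: v_2(a)=-4, v_2(b)=1; units ≡ 7, 5 (mod 8); ε·ε+αω+βω = 1·0+-4·1+1·0 ≡ 0  ⇒  (a,b)_2 = +1.
v=5: a=5^-4·(≡1), b=5^0·(≡3) mod 5; (1|5)=+1, (3|5)=-1; (−1)^{-4·0·2}·(+1)^0·(-1)^-4 = +1.
v=29: a=29^3·(≡14), b=29^1·(≡19) mod 29; (14|29)=-1, (19|29)=-1; (−1)^{3·1·14}·(-1)^1·(-1)^3 = +1.
v=7: a=7^2·(≡1), b=7^0·(≡1) mod 7; (1|7)=+1, (1|7)=+1; (−1)^{2·0·3}·(+1)^0·(+1)^2 = +1.
v=23: a=23^0·(≡5), b=23^1·(≡18) mod 23; (5|23)=-1, (18|23)=+1; (−1)^{0·1·11}·(-1)^1·(+1)^0 = -1.
v=3: a=3^0·(≡1), b=3^1·(≡2) mod 3; (1|3)=+1, (2|3)=-1; (−1)^{0·1·1}·(+1)^1·(-1)^0 = +1.
|Ram(319, -44022)| = 2, even; anisotropic at {11, 23}.

[11, 23]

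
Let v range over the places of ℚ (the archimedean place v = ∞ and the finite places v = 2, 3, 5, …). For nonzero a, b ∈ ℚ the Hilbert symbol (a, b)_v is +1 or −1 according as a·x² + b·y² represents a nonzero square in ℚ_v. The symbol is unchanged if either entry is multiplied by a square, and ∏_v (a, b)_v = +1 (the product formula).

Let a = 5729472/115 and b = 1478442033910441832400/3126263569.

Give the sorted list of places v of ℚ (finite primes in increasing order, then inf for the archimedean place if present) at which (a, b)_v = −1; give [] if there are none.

[7, 23, 29, 47]

(a, b) ≡ (23345, 9541) mod (ℚ^×)²; places V = {2, 3, 5, 7, 11, 13, 17, 19, 23, 29, 47, ∞}.
(a,b)_13: α=0, u≡9; β=-2, v≡3 (mod 13); (9|13)=+1, (3|13)=+1; sign (−1)^0·+1^-2·+1^0 = +1.
(a,b)_11: α=0, u≡9; β=-2, v≡3 (mod 11); (9|11)=+1, (3|11)=+1; sign (−1)^0·+1^-2·+1^0 = +1.
(a,b)_23: α=-1, u≡16; β=-2, v≡21 (mod 23); (16|23)=+1, (21|23)=-1; sign (−1)^0·+1^-2·-1^-1 = -1.
(a,b)_47: α=0, u≡44; β=1, v≡30 (mod 47); (44|47)=-1, (30|47)=-1; sign (−1)^0·-1^1·-1^0 = -1.
(a,b)_7: α=3, u≡3; β=5, v≡3 (mod 7); (3|7)=-1, (3|7)=-1; sign (−1)^1·-1^5·-1^3 = -1.
(a,b)_2: α=6, β=4; u≡1, v≡5 (mod 8); ε(u)ε(v)=0·0, αω(v)=6·1, βω(u)=4·0; sum ≡ 0  ⇒  +1.
(a,b)_∞: sgn(23345)=+, sgn(9541)=+, so +1.
(a,b)_5: α=-1, u≡4; β=2, v≡4 (mod 5); (4|5)=+1, (4|5)=+1; sign (−1)^0·+1^2·+1^-1 = +1.
(a,b)_17: α=0, u≡1; β=-2, v≡16 (mod 17); (1|17)=+1, (16|17)=+1; sign (−1)^0·+1^-2·+1^0 = +1.
(a,b)_3: α=2, u≡2; β=12, v≡1 (mod 3); (2|3)=-1, (1|3)=+1; sign (−1)^0·-1^12·+1^2 = +1.
(a,b)_29: α=1, u≡9; β=3, v≡2 (mod 29); (9|29)=+1, (2|29)=-1; sign (−1)^0·+1^3·-1^1 = -1.
(a,b)_19: α=0, u≡3; β=2, v≡14 (mod 19); (3|19)=-1, (14|19)=-1; sign (−1)^0·-1^2·-1^0 = +1.
|Ram(23345, 9541)| = 4, even; anisotropic at {7, 23, 29, 47}.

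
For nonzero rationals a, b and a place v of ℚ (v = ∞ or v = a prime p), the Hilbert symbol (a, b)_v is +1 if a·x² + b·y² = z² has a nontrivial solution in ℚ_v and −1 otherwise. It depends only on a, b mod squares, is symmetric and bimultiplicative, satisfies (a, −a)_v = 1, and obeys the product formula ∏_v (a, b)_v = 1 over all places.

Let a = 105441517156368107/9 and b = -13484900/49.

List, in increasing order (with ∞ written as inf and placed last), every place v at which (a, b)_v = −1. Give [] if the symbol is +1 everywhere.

Mod squares: a ≡ 5798507, b ≡ -134849. Check v ∈ {∞, 2, 3, 5, 7, 11, 13, 23, 41, 43}.
v=7: a=7^0·(≡4), b=7^-2·(≡5) mod 7; (4|7)=+1, (5|7)=-1; (−1)^{0·-2·3}·(+1)^-2·(-1)^0 = +1.
v=3: a=3^-2·(≡2), b=3^0·(≡1) mod 3; (2|3)=-1, (1|3)=+1; (−1)^{-2·0·1}·(-1)^0·(+1)^-2 = +1.
v=2: v_2(a)=0, v_2(b)=2; units ≡ 3, 7 (mod 8); ε·ε+αω+βω = 1·1+0·0+2·1 ≡ 1  ⇒  (a,b)_2 = -1.
v=∞: 5798507 > 0 and -134849 < 0  ⇒  (a,b)_∞ = +1.
v=43: a=43^1·(≡24), b=43^0·(≡12) mod 43; (24|43)=+1, (12|43)=-1; (−1)^{1·0·21}·(+1)^0·(-1)^1 = -1.
v=13: a=13^3·(≡1), b=13^1·(≡10) mod 13; (1|13)=+1, (10|13)=+1; (−1)^{3·1·6}·(+1)^1·(+1)^3 = +1.
v=23: a=23^3·(≡18), b=23^1·(≡13) mod 23; (18|23)=+1, (13|23)=+1; (−1)^{3·1·11}·(+1)^1·(+1)^3 = -1.
v=11: a=11^3·(≡2), b=11^1·(≡10) mod 11; (2|11)=-1, (10|11)=-1; (−1)^{3·1·5}·(-1)^1·(-1)^3 = -1.
v=5: a=5^0·(≡3), b=5^2·(≡1) mod 5; (3|5)=-1, (1|5)=+1; (−1)^{0·2·2}·(-1)^2·(+1)^0 = +1.
v=41: a=41^3·(≡39), b=41^1·(≡31) mod 41; (39|41)=+1, (31|41)=+1; (−1)^{3·1·20}·(+1)^1·(+1)^3 = +1.
Ram(5798507, -134849) = {2, 11, 23, 43}; no ℚ_2-point on the conic.

[2, 11, 23, 43]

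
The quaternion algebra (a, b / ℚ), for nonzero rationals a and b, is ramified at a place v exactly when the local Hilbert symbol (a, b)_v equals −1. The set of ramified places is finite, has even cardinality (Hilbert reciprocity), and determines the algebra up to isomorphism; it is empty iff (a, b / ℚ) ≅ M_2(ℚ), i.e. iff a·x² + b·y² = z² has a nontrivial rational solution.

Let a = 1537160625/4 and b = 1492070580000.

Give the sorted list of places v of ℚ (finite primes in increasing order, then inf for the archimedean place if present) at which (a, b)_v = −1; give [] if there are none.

[7, 13]

(a, b) ≡ (33, 2002) mod (ℚ^×)²; places V = {2, 3, 5, 7, 11, 13, ∞}.
(a,b)_3: α=3, u≡2; β=2, v≡1 (mod 3); (2|3)=-1, (1|3)=+1; sign (−1)^0·-1^2·+1^3 = +1.
(a,b)_11: α=1, u≡5; β=1, v≡2 (mod 11); (5|11)=+1, (2|11)=-1; sign (−1)^1·+1^1·-1^1 = +1.
(a,b)_7: α=2, u≡5; β=3, v≡6 (mod 7); (5|7)=-1, (6|7)=-1; sign (−1)^0·-1^3·-1^2 = -1.
(a,b)_5: α=4, u≡3; β=4, v≡3 (mod 5); (3|5)=-1, (3|5)=-1; sign (−1)^0·-1^4·-1^4 = +1.
(a,b)_∞: sgn(33)=+, sgn(2002)=+, so +1.
(a,b)_2: α=-2, β=5; u≡1, v≡1 (mod 8); ε(u)ε(v)=0·0, αω(v)=-2·0, βω(u)=5·0; sum ≡ 0  ⇒  +1.
(a,b)_13: α=2, u≡8; β=3, v≡6 (mod 13); (8|13)=-1, (6|13)=-1; sign (−1)^0·-1^3·-1^2 = -1.
(33, 2002 / ℚ) ramifies at {7, 13}: a division algebra.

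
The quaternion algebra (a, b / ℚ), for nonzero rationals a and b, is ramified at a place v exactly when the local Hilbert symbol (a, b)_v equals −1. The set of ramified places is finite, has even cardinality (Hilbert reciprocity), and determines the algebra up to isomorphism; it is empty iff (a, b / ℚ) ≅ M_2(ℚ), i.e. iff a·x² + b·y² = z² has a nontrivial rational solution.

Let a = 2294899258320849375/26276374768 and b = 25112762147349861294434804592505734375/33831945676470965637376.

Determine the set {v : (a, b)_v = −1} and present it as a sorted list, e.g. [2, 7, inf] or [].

[7, 13]

Mod squares: a ≡ 112831537, b ≡ 47. Check v ∈ {∞, 2, 3, 5, 7, 13, 17, 23, 31, 37, 43, 47, 53}.
v=37: a=37^1·(≡5), b=37^2·(≡4) mod 37; (5|37)=-1, (4|37)=+1; (−1)^{1·2·18}·(-1)^2·(+1)^1 = +1.
v=17: a=17^-4·(≡16), b=17^-8·(≡9) mod 17; (16|17)=+1, (9|17)=+1; (−1)^{-4·-8·8}·(+1)^-8·(+1)^-4 = +1.
v=43: a=43^2·(≡24), b=43^6·(≡25) mod 43; (24|43)=+1, (25|43)=+1; (−1)^{2·6·21}·(+1)^6·(+1)^2 = +1.
v=∞: 112831537 > 0 and 47 > 0  ⇒  (a,b)_∞ = +1.
v=31: a=31^1·(≡21), b=31^2·(≡1) mod 31; (21|31)=-1, (1|31)=+1; (−1)^{1·2·15}·(-1)^2·(+1)^1 = +1.
v=5: a=5^4·(≡3), b=5^6·(≡2) mod 5; (3|5)=-1, (2|5)=-1; (−1)^{4·6·2}·(-1)^6·(-1)^4 = +1.
v=7: a=7^-1·(≡3), b=7^-4·(≡6) mod 7; (3|7)=-1, (6|7)=-1; (−1)^{-1·-4·3}·(-1)^-4·(-1)^-1 = -1.
v=47: a=47^1·(≡29), b=47^3·(≡25) mod 47; (29|47)=-1, (25|47)=+1; (−1)^{1·3·23}·(-1)^3·(+1)^1 = +1.
v=3: a=3^6·(≡1), b=3^6·(≡2) mod 3; (1|3)=+1, (2|3)=-1; (−1)^{6·6·1}·(+1)^6·(-1)^6 = +1.
v=23: a=23^1·(≡12), b=23^2·(≡2) mod 23; (12|23)=+1, (2|23)=+1; (−1)^{1·2·11}·(+1)^2·(+1)^1 = +1.
v=13: a=13^3·(≡10), b=13^6·(≡7) mod 13; (10|13)=+1, (7|13)=-1; (−1)^{3·6·6}·(+1)^6·(-1)^3 = -1.
v=2: v_2(a)=-4, v_2(b)=-8; units ≡ 1, 7 (mod 8); ε·ε+αω+βω = 0·1+-4·0+-8·0 ≡ 0  ⇒  (a,b)_2 = +1.
v=53: a=53^-2·(≡52), b=53^-4·(≡24) mod 53; (52|53)=+1, (24|53)=+1; (−1)^{-2·-4·26}·(+1)^-4·(+1)^-2 = +1.
(112831537, 47 / ℚ) ramifies at {7, 13}: a division algebra.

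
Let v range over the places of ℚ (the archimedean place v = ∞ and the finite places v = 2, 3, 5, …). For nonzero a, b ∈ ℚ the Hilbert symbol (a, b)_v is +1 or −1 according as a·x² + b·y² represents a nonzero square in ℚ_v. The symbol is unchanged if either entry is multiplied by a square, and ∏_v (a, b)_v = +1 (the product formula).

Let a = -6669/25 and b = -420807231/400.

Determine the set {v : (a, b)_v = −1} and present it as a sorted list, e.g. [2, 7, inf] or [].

[41, inf]

Mod squares: a ≡ -741, b ≡ -1599. Check v ∈ {∞, 2, 3, 5, 13, 19, 41}.
v=13: a=13^1·(≡6), b=13^1·(≡7) mod 13; (6|13)=-1, (7|13)=-1; (−1)^{1·1·6}·(-1)^1·(-1)^1 = +1.
v=5: a=5^-2·(≡1), b=5^-2·(≡4) mod 5; (1|5)=+1, (4|5)=+1; (−1)^{-2·-2·2}·(+1)^-2·(+1)^-2 = +1.
v=3: a=3^3·(≡2), b=3^7·(≡1) mod 3; (2|3)=-1, (1|3)=+1; (−1)^{3·7·1}·(-1)^7·(+1)^3 = +1.
v=19: a=19^1·(≡8), b=19^2·(≡17) mod 19; (8|19)=-1, (17|19)=+1; (−1)^{1·2·9}·(-1)^2·(+1)^1 = +1.
v=2: v_2(a)=0, v_2(b)=-4; units ≡ 3, 1 (mod 8); ε·ε+αω+βω = 1·0+0·0+-4·1 ≡ 0  ⇒  (a,b)_2 = +1.
v=∞: -741 < 0 and -1599 < 0  ⇒  (a,b)_∞ = -1.
v=41: a=41^0·(≡35), b=41^1·(≡2) mod 41; (35|41)=-1, (2|41)=+1; (−1)^{0·1·20}·(-1)^1·(+1)^0 = -1.
Ram(-741, -1599) = {41, ∞}; no ℚ_41-point on the conic.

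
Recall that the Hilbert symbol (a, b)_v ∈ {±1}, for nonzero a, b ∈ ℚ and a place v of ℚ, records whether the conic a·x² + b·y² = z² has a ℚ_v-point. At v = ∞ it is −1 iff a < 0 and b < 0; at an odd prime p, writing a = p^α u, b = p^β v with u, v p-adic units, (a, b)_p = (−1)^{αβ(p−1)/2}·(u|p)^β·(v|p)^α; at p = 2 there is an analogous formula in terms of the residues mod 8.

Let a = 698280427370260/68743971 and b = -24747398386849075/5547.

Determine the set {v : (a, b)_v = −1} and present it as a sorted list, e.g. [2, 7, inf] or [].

(a, b) ≡ (227845815, -12369) mod (ℚ^×)²; places V = {2, 3, 5, 7, 17, 19, 31, 37, 41, 43, 47, ∞}.
(a,b)_31: α=1, u≡30; β=1, v≡7 (mod 31); (30|31)=-1, (7|31)=+1; sign (−1)^1·-1^1·+1^1 = +1.
(a,b)_19: α=3, u≡16; β=3, v≡18 (mod 19); (16|19)=+1, (18|19)=-1; sign (−1)^1·+1^3·-1^3 = +1.
(a,b)_17: α=-1, u≡10; β=2, v≡10 (mod 17); (10|17)=-1, (10|17)=-1; sign (−1)^0·-1^2·-1^-1 = -1.
(a,b)_43: α=-2, u≡40; β=-2, v≡38 (mod 43); (40|43)=+1, (38|43)=+1; sign (−1)^0·+1^-2·+1^-2 = +1.
(a,b)_37: α=1, u≡25; β=2, v≡16 (mod 37); (25|37)=+1, (16|37)=+1; sign (−1)^0·+1^2·+1^1 = +1.
(a,b)_7: α=2, u≡2; β=1, v≡4 (mod 7); (2|7)=+1, (4|7)=+1; sign (−1)^0·+1^1·+1^2 = +1.
(a,b)_41: α=1, u≡28; β=2, v≡35 (mod 41); (28|41)=-1, (35|41)=-1; sign (−1)^0·-1^2·-1^1 = -1.
(a,b)_47: α=2, u≡28; β=0, v≡10 (mod 47); (28|47)=+1, (10|47)=-1; sign (−1)^0·+1^0·-1^2 = +1.
(a,b)_∞: sgn(227845815)=+, sgn(-12369)=−, so +1.
(a,b)_2: α=2, β=0; u≡7, v≡7 (mod 8); ε(u)ε(v)=1·1, αω(v)=2·0, βω(u)=0·0; sum ≡ 1  ⇒  -1.
(a,b)_3: α=-7, u≡2; β=-1, v≡2 (mod 3); (2|3)=-1, (2|3)=-1; sign (−1)^1·-1^-1·-1^-7 = -1.
(a,b)_5: α=1, u≡2; β=2, v≡1 (mod 5); (2|5)=-1, (1|5)=+1; sign (−1)^0·-1^2·+1^1 = +1.
|Ram(227845815, -12369)| = 4, even; anisotropic at {2, 3, 17, 41}.

[2, 3, 17, 41]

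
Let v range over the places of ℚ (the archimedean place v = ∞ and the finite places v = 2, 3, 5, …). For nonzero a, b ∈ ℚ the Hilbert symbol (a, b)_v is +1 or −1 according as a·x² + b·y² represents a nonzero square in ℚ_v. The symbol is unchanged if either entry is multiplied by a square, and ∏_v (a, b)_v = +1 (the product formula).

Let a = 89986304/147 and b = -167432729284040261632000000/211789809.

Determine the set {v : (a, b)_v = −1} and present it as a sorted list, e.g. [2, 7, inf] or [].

[2, 3, 17, 23]

(a, b) ≡ (1054527, -20677) mod (ℚ^×)²; places V = {2, 3, 5, 7, 11, 17, 23, 29, 31, ∞}.
(a,b)_∞: sgn(1054527)=+, sgn(-20677)=−, so +1.
(a,b)_11: α=0, u≡3; β=-2, v≡4 (mod 11); (3|11)=+1, (4|11)=+1; sign (−1)^0·+1^-2·+1^0 = +1.
(a,b)_3: α=-1, u≡2; β=-6, v≡2 (mod 3); (2|3)=-1, (2|3)=-1; sign (−1)^0·-1^-6·-1^-1 = -1.
(a,b)_31: α=1, u≡7; β=3, v≡15 (mod 31); (7|31)=+1, (15|31)=-1; sign (−1)^1·+1^3·-1^1 = +1.
(a,b)_23: α=1, u≡19; β=3, v≡5 (mod 23); (19|23)=-1, (5|23)=-1; sign (−1)^1·-1^3·-1^1 = -1.
(a,b)_29: α=1, u≡17; β=3, v≡3 (mod 29); (17|29)=-1, (3|29)=-1; sign (−1)^0·-1^3·-1^1 = +1.
(a,b)_5: α=0, u≡2; β=6, v≡3 (mod 5); (2|5)=-1, (3|5)=-1; sign (−1)^0·-1^6·-1^0 = +1.
(a,b)_2: α=8, β=22; u≡7, v≡3 (mod 8); ε(u)ε(v)=1·1, αω(v)=8·1, βω(u)=22·0; sum ≡ 1  ⇒  -1.
(a,b)_17: α=1, u≡2; β=2, v≡14 (mod 17); (2|17)=+1, (14|17)=-1; sign (−1)^0·+1^2·-1^1 = -1.
(a,b)_7: α=-2, u≡3; β=-4, v≡2 (mod 7); (3|7)=-1, (2|7)=+1; sign (−1)^0·-1^-4·+1^-2 = +1.
Ram(1054527, -20677) = {2, 3, 17, 23}; no ℚ_2-point on the conic.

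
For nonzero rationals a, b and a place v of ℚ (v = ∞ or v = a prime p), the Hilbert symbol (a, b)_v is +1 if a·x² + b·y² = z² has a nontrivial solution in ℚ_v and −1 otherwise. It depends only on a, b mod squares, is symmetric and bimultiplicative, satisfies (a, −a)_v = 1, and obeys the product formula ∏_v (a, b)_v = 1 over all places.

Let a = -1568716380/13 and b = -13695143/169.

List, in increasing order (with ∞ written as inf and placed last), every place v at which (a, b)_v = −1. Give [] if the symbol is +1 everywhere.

[5, 11, 13, inf]

Mod squares: a ≡ -11560835, b ≡ -113183. Check v ∈ {∞, 2, 3, 5, 7, 11, 13, 19, 23, 37}.
v=11: a=11^1·(≡10), b=11^2·(≡10) mod 11; (10|11)=-1, (10|11)=-1; (−1)^{1·2·5}·(-1)^2·(-1)^1 = -1.
v=7: a=7^2·(≡1), b=7^1·(≡2) mod 7; (1|7)=+1, (2|7)=+1; (−1)^{2·1·3}·(+1)^1·(+1)^2 = +1.
v=13: a=13^-1·(≡3), b=13^-2·(≡6) mod 13; (3|13)=+1, (6|13)=-1; (−1)^{-1·-2·6}·(+1)^-2·(-1)^-1 = -1.
v=19: a=19^1·(≡15), b=19^1·(≡16) mod 19; (15|19)=-1, (16|19)=+1; (−1)^{1·1·9}·(-1)^1·(+1)^1 = +1.
v=∞: -11560835 < 0 and -113183 < 0  ⇒  (a,b)_∞ = -1.
v=37: a=37^1·(≡26), b=37^1·(≡11) mod 37; (26|37)=+1, (11|37)=+1; (−1)^{1·1·18}·(+1)^1·(+1)^1 = +1.
v=2: v_2(a)=2, v_2(b)=0; units ≡ 5, 1 (mod 8); ε·ε+αω+βω = 0·0+2·0+0·1 ≡ 0  ⇒  (a,b)_2 = +1.
v=23: a=23^1·(≡17), b=23^1·(≡18) mod 23; (17|23)=-1, (18|23)=+1; (−1)^{1·1·11}·(-1)^1·(+1)^1 = +1.
v=5: a=5^1·(≡3), b=5^0·(≡3) mod 5; (3|5)=-1, (3|5)=-1; (−1)^{1·0·2}·(-1)^0·(-1)^1 = -1.
v=3: a=3^2·(≡1), b=3^0·(≡1) mod 3; (1|3)=+1, (1|3)=+1; (−1)^{2·0·1}·(+1)^0·(+1)^2 = +1.
|Ram(-11560835, -113183)| = 4, even; anisotropic at {5, 11, 13, ∞}.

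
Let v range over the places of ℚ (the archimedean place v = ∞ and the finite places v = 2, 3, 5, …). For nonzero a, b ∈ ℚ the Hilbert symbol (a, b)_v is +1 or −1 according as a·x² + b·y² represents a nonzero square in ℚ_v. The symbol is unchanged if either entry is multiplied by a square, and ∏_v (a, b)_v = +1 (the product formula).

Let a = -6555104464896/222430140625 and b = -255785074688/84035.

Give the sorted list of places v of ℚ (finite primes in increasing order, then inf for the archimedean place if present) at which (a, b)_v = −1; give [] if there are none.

[2, 7, 11, 13, 17, inf]

Mod squares: a ≡ -221, b ≡ -3233230. Check v ∈ {∞, 2, 3, 5, 7, 11, 13, 17, 19, 23}.
v=13: a=13^3·(≡12), b=13^3·(≡11) mod 13; (12|13)=+1, (11|13)=-1; (−1)^{3·3·6}·(+1)^3·(-1)^3 = -1.
v=11: a=11^-2·(≡10), b=11^1·(≡9) mod 11; (10|11)=-1, (9|11)=+1; (−1)^{-2·1·5}·(-1)^1·(+1)^-2 = -1.
v=5: a=5^-6·(≡1), b=5^-1·(≡1) mod 5; (1|5)=+1, (1|5)=+1; (−1)^{-6·-1·2}·(+1)^-1·(+1)^-6 = +1.
v=3: a=3^4·(≡1), b=3^0·(≡2) mod 3; (1|3)=+1, (2|3)=-1; (−1)^{4·0·1}·(+1)^0·(-1)^4 = +1.
v=7: a=7^-6·(≡3), b=7^-5·(≡5) mod 7; (3|7)=-1, (5|7)=-1; (−1)^{-6·-5·3}·(-1)^-5·(-1)^-6 = -1.
v=∞: -221 < 0 and -3233230 < 0  ⇒  (a,b)_∞ = -1.
v=19: a=19^0·(≡1), b=19^1·(≡12) mod 19; (1|19)=+1, (12|19)=-1; (−1)^{0·1·9}·(+1)^1·(-1)^0 = +1.
v=2: v_2(a)=12, v_2(b)=15; units ≡ 3, 1 (mod 8); ε·ε+αω+βω = 1·0+12·0+15·1 ≡ 1  ⇒  (a,b)_2 = -1.
v=23: a=23^2·(≡9), b=23^0·(≡6) mod 23; (9|23)=+1, (6|23)=+1; (−1)^{2·0·11}·(+1)^0·(+1)^2 = +1.
v=17: a=17^1·(≡1), b=17^1·(≡6) mod 17; (1|17)=+1, (6|17)=-1; (−1)^{1·1·8}·(+1)^1·(-1)^1 = -1.
|Ram(-221, -3233230)| = 6, even; anisotropic at {2, 7, 11, 13, 17, ∞}.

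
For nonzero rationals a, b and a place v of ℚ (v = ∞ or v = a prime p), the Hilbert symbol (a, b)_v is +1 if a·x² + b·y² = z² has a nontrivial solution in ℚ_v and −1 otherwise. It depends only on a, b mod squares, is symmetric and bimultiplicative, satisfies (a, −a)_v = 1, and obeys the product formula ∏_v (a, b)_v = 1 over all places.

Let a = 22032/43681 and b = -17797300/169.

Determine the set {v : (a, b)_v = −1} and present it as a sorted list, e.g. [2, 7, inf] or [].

Mod squares: a ≡ 17, b ≡ -493. Check v ∈ {∞, 2, 3, 5, 11, 13, 17, 19, 29}.
v=13: a=13^0·(≡10), b=13^-2·(≡12) mod 13; (10|13)=+1, (12|13)=+1; (−1)^{0·-2·6}·(+1)^-2·(+1)^0 = +1.
v=∞: 17 > 0 and -493 < 0  ⇒  (a,b)_∞ = +1.
v=17: a=17^1·(≡9), b=17^1·(≡6) mod 17; (9|17)=+1, (6|17)=-1; (−1)^{1·1·8}·(+1)^1·(-1)^1 = -1.
v=19: a=19^-2·(≡7), b=19^2·(≡7) mod 19; (7|19)=+1, (7|19)=+1; (−1)^{-2·2·9}·(+1)^2·(+1)^-2 = +1.
v=5: a=5^0·(≡2), b=5^2·(≡2) mod 5; (2|5)=-1, (2|5)=-1; (−1)^{0·2·2}·(-1)^2·(-1)^0 = +1.
v=11: a=11^-2·(≡6), b=11^0·(≡10) mod 11; (6|11)=-1, (10|11)=-1; (−1)^{-2·0·5}·(-1)^0·(-1)^-2 = +1.
v=29: a=29^0·(≡3), b=29^1·(≡12) mod 29; (3|29)=-1, (12|29)=-1; (−1)^{0·1·14}·(-1)^1·(-1)^0 = -1.
v=2: v_2(a)=4, v_2(b)=2; units ≡ 1, 3 (mod 8); ε·ε+αω+βω = 0·1+4·1+2·0 ≡ 0  ⇒  (a,b)_2 = +1.
v=3: a=3^4·(≡2), b=3^0·(≡2) mod 3; (2|3)=-1, (2|3)=-1; (−1)^{4·0·1}·(-1)^0·(-1)^4 = +1.
|Ram(17, -493)| = 2, even; anisotropic at {17, 29}.

[17, 29]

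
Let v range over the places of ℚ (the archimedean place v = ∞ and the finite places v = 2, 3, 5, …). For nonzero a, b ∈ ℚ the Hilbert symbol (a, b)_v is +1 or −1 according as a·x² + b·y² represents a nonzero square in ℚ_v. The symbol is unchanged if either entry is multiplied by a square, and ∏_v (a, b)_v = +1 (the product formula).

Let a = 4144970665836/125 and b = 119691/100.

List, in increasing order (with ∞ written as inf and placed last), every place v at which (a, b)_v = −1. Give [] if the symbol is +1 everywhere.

Mod squares: a ≡ 3255, b ≡ 13299. Check v ∈ {∞, 2, 3, 5, 7, 11, 13, 31}.
v=13: a=13^2·(≡7), b=13^1·(≡9) mod 13; (7|13)=-1, (9|13)=+1; (−1)^{2·1·6}·(-1)^1·(+1)^2 = -1.
v=31: a=31^3·(≡21), b=31^1·(≡29) mod 31; (21|31)=-1, (29|31)=-1; (−1)^{3·1·15}·(-1)^1·(-1)^3 = -1.
v=3: a=3^5·(≡2), b=3^3·(≡2) mod 3; (2|3)=-1, (2|3)=-1; (−1)^{5·3·1}·(-1)^3·(-1)^5 = -1.
v=7: a=7^1·(≡5), b=7^0·(≡6) mod 7; (5|7)=-1, (6|7)=-1; (−1)^{1·0·3}·(-1)^0·(-1)^1 = -1.
v=11: a=11^2·(≡7), b=11^1·(≡2) mod 11; (7|11)=-1, (2|11)=-1; (−1)^{2·1·5}·(-1)^1·(-1)^2 = -1.
v=2: v_2(a)=2, v_2(b)=-2; units ≡ 7, 3 (mod 8); ε·ε+αω+βω = 1·1+2·1+-2·0 ≡ 1  ⇒  (a,b)_2 = -1.
v=5: a=5^-3·(≡1), b=5^-2·(≡4) mod 5; (1|5)=+1, (4|5)=+1; (−1)^{-3·-2·2}·(+1)^-2·(+1)^-3 = +1.
v=∞: 3255 > 0 and 13299 > 0  ⇒  (a,b)_∞ = +1.
Ram(3255, 13299) = {2, 3, 7, 11, 13, 31}; no ℚ_2-point on the conic.

[2, 3, 7, 11, 13, 31]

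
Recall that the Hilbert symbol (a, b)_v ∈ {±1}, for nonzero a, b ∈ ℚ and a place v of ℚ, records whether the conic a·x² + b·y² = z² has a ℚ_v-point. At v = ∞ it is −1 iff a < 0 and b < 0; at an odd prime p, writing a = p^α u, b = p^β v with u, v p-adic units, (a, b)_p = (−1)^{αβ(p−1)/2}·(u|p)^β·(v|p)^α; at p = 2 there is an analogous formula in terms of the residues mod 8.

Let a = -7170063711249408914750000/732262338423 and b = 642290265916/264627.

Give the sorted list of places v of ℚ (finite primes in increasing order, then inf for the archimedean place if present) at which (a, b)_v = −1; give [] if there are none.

[17, 31]

Mod squares: a ≡ -6293, b ≡ 596037. Check v ∈ {∞, 2, 3, 5, 7, 11, 13, 17, 29, 31}.
v=17: a=17^2·(≡5), b=17^1·(≡12) mod 17; (5|17)=-1, (12|17)=-1; (−1)^{2·1·8}·(-1)^1·(-1)^2 = -1.
v=5: a=5^6·(≡2), b=5^0·(≡3) mod 5; (2|5)=-1, (3|5)=-1; (−1)^{6·0·2}·(-1)^0·(-1)^6 = +1.
v=2: v_2(a)=4, v_2(b)=2; units ≡ 3, 5 (mod 8); ε·ε+αω+βω = 1·0+4·1+2·1 ≡ 0  ⇒  (a,b)_2 = +1.
v=11: a=11^-6·(≡2), b=11^-2·(≡10) mod 11; (2|11)=-1, (10|11)=-1; (−1)^{-6·-2·5}·(-1)^-2·(-1)^-6 = +1.
v=31: a=31^5·(≡28), b=31^3·(≡25) mod 31; (28|31)=+1, (25|31)=+1; (−1)^{5·3·15}·(+1)^3·(+1)^5 = -1.
v=29: a=29^5·(≡17), b=29^3·(≡27) mod 29; (17|29)=-1, (27|29)=-1; (−1)^{5·3·14}·(-1)^3·(-1)^5 = +1.
v=7: a=7^-1·(≡2), b=7^0·(≡2) mod 7; (2|7)=+1, (2|7)=+1; (−1)^{-1·0·3}·(+1)^0·(+1)^-1 = +1.
v=∞: -6293 < 0 and 596037 > 0  ⇒  (a,b)_∞ = +1.
v=13: a=13^2·(≡3), b=13^1·(≡2) mod 13; (3|13)=+1, (2|13)=-1; (−1)^{2·1·6}·(+1)^1·(-1)^2 = +1.
v=3: a=3^-10·(≡1), b=3^-7·(≡1) mod 3; (1|3)=+1, (1|3)=+1; (−1)^{-10·-7·1}·(+1)^-7·(+1)^-10 = +1.
Ram(-6293, 596037) = {17, 31}; no ℚ_17-point on the conic.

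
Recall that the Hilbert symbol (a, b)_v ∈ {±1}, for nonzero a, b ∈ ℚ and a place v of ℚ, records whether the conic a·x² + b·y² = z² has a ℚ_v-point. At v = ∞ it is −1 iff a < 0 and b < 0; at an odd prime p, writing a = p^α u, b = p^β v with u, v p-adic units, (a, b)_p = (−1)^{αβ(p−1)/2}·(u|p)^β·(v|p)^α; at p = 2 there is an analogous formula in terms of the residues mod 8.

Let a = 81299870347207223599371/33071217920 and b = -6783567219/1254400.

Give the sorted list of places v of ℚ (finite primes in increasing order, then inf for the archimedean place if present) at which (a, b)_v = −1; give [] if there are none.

(a, b) ≡ (184295, -36859) mod (ℚ^×)²; places V = {2, 3, 5, 7, 11, 13, 17, 23, 29, 31, 37, 41, ∞}.
(a,b)_31: α=3, u≡27; β=1, v≡8 (mod 31); (27|31)=-1, (8|31)=+1; sign (−1)^1·-1^1·+1^3 = +1.
(a,b)_23: α=-2, u≡19; β=0, v≡14 (mod 23); (19|23)=-1, (14|23)=-1; sign (−1)^0·-1^0·-1^-2 = +1.
(a,b)_2: α=-8, β=-10; u≡7, v≡5 (mod 8); ε(u)ε(v)=1·0, αω(v)=-8·1, βω(u)=-10·0; sum ≡ 0  ⇒  +1.
(a,b)_41: α=3, u≡28; β=1, v≡28 (mod 41); (28|41)=-1, (28|41)=-1; sign (−1)^0·-1^1·-1^3 = +1.
(a,b)_3: α=4, u≡2; β=2, v≡2 (mod 3); (2|3)=-1, (2|3)=-1; sign (−1)^0·-1^2·-1^4 = +1.
(a,b)_37: α=2, u≡17; β=0, v≡12 (mod 37); (17|37)=-1, (12|37)=+1; sign (−1)^0·-1^0·+1^2 = +1.
(a,b)_17: α=-2, u≡8; β=0, v≡5 (mod 17); (8|17)=+1, (5|17)=-1; sign (−1)^0·+1^0·-1^-2 = +1.
(a,b)_5: α=-1, u≡4; β=-2, v≡1 (mod 5); (4|5)=+1, (1|5)=+1; sign (−1)^0·+1^-2·+1^-1 = +1.
(a,b)_11: α=4, u≡4; β=2, v≡7 (mod 11); (4|11)=+1, (7|11)=-1; sign (−1)^0·+1^2·-1^4 = +1.
(a,b)_∞: sgn(184295)=+, sgn(-36859)=−, so +1.
(a,b)_7: α=0, u≡6; β=-2, v≡5 (mod 7); (6|7)=-1, (5|7)=-1; sign (−1)^0·-1^-2·-1^0 = +1.
(a,b)_29: α=3, u≡4; β=1, v≡7 (mod 29); (4|29)=+1, (7|29)=+1; sign (−1)^0·+1^1·+1^3 = +1.
(a,b)_13: α=-2, u≡7; β=2, v≡3 (mod 13); (7|13)=-1, (3|13)=+1; sign (−1)^0·-1^2·+1^-2 = +1.
Every local symbol is +1, so the conic 184295·x² + -36859·y² = z² has ℚ_v-points for all v and hence a ℚ-point; (a, b / ℚ) ≅ M_2(ℚ).

[]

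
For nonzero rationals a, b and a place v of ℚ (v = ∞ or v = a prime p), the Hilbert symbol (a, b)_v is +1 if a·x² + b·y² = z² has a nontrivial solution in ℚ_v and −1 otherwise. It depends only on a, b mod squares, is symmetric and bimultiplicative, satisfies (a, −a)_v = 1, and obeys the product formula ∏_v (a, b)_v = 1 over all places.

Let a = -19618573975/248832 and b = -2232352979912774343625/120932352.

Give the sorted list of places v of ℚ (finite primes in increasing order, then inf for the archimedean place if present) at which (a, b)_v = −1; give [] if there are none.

[5, 19, 29, inf]

Mod squares: a ≡ -160797, b ≡ -290. Check v ∈ {∞, 2, 3, 5, 7, 11, 13, 19, 29, 31}.
v=19: a=19^1·(≡16), b=19^2·(≡18) mod 19; (16|19)=+1, (18|19)=-1; (−1)^{1·2·9}·(+1)^2·(-1)^1 = -1.
v=5: a=5^2·(≡3), b=5^3·(≡3) mod 5; (3|5)=-1, (3|5)=-1; (−1)^{2·3·2}·(-1)^3·(-1)^2 = -1.
v=11: a=11^4·(≡1), b=11^8·(≡7) mod 11; (1|11)=+1, (7|11)=-1; (−1)^{4·8·5}·(+1)^8·(-1)^4 = +1.
v=13: a=13^1·(≡7), b=13^2·(≡9) mod 13; (7|13)=-1, (9|13)=+1; (−1)^{1·2·6}·(-1)^2·(+1)^1 = +1.
v=3: a=3^-5·(≡2), b=3^-10·(≡1) mod 3; (2|3)=-1, (1|3)=+1; (−1)^{-5·-10·1}·(-1)^-10·(+1)^-5 = +1.
v=2: v_2(a)=-10, v_2(b)=-11; units ≡ 3, 7 (mod 8); ε·ε+αω+βω = 1·1+-10·0+-11·1 ≡ 0  ⇒  (a,b)_2 = +1.
v=∞: -160797 < 0 and -290 < 0  ⇒  (a,b)_∞ = -1.
v=31: a=31^1·(≡26), b=31^2·(≡5) mod 31; (26|31)=-1, (5|31)=+1; (−1)^{1·2·15}·(-1)^2·(+1)^1 = +1.
v=7: a=7^1·(≡3), b=7^2·(≡1) mod 7; (3|7)=-1, (1|7)=+1; (−1)^{1·2·3}·(-1)^2·(+1)^1 = +1.
v=29: a=29^0·(≡10), b=29^1·(≡26) mod 29; (10|29)=-1, (26|29)=-1; (−1)^{0·1·14}·(-1)^1·(-1)^0 = -1.
(-160797, -290 / ℚ) ramifies at {5, 19, 29, ∞}: a division algebra.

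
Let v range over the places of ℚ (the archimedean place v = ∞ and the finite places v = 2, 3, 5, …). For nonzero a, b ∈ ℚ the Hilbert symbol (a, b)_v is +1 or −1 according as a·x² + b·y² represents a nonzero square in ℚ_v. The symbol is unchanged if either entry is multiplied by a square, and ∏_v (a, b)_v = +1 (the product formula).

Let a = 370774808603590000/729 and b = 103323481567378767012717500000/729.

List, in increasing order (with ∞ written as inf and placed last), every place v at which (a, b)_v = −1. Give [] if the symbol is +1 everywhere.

[2, 47]

(a, b) ≡ (33511, 332630) mod (ℚ^×)²; places V = {2, 3, 5, 23, 29, 31, 37, 47, ∞}.
(a,b)_37: α=2, u≡26; β=3, v≡9 (mod 37); (26|37)=+1, (9|37)=+1; sign (−1)^0·+1^3·+1^2 = +1.
(a,b)_47: α=1, u≡7; β=2, v≡31 (mod 47); (7|47)=+1, (31|47)=-1; sign (−1)^0·+1^2·-1^1 = -1.
(a,b)_29: α=2, u≡13; β=3, v≡19 (mod 29); (13|29)=+1, (19|29)=-1; sign (−1)^0·+1^3·-1^2 = +1.
(a,b)_23: α=1, u≡18; β=2, v≡2 (mod 23); (18|23)=+1, (2|23)=+1; sign (−1)^0·+1^2·+1^1 = +1.
(a,b)_∞: sgn(33511)=+, sgn(332630)=+, so +1.
(a,b)_3: α=-6, u≡1; β=-6, v≡2 (mod 3); (1|3)=+1, (2|3)=-1; sign (−1)^0·+1^-6·-1^-6 = +1.
(a,b)_2: α=4, β=5; u≡7, v≡3 (mod 8); ε(u)ε(v)=1·1, αω(v)=4·1, βω(u)=5·0; sum ≡ 1  ⇒  -1.
(a,b)_31: α=3, u≡3; β=5, v≡9 (mod 31); (3|31)=-1, (9|31)=+1; sign (−1)^1·-1^5·+1^3 = +1.
(a,b)_5: α=4, u≡1; β=7, v≡1 (mod 5); (1|5)=+1, (1|5)=+1; sign (−1)^0·+1^7·+1^4 = +1.
Ram(33511, 332630) = {2, 47}; no ℚ_2-point on the conic.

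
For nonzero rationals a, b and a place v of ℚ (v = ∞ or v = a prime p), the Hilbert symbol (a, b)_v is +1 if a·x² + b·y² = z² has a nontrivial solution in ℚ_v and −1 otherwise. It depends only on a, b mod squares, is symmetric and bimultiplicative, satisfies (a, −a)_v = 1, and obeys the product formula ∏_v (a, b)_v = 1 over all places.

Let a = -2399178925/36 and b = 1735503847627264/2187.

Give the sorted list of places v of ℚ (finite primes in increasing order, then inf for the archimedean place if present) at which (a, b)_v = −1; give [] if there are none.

(a, b) ≡ (-13, 16302) mod (ℚ^×)²; places V = {2, 3, 5, 11, 13, 19, ∞}.
(a,b)_19: α=2, u≡5; β=3, v≡12 (mod 19); (5|19)=+1, (12|19)=-1; sign (−1)^0·+1^3·-1^2 = +1.
(a,b)_3: α=-2, u≡2; β=-7, v≡1 (mod 3); (2|3)=-1, (1|3)=+1; sign (−1)^0·-1^-7·+1^-2 = -1.
(a,b)_2: α=-2, β=9; u≡3, v≡7 (mod 8); ε(u)ε(v)=1·1, αω(v)=-2·0, βω(u)=9·1; sum ≡ 0  ⇒  +1.
(a,b)_∞: sgn(-13)=−, sgn(16302)=+, so +1.
(a,b)_11: α=2, u≡5; β=3, v≡7 (mod 11); (5|11)=+1, (7|11)=-1; sign (−1)^0·+1^3·-1^2 = +1.
(a,b)_5: α=2, u≡3; β=0, v≡2 (mod 5); (3|5)=-1, (2|5)=-1; sign (−1)^0·-1^0·-1^2 = +1.
(a,b)_13: α=3, u≡4; β=5, v≡6 (mod 13); (4|13)=+1, (6|13)=-1; sign (−1)^0·+1^5·-1^3 = -1.
Ram(-13, 16302) = {3, 13}; no ℚ_3-point on the conic.

[3, 13]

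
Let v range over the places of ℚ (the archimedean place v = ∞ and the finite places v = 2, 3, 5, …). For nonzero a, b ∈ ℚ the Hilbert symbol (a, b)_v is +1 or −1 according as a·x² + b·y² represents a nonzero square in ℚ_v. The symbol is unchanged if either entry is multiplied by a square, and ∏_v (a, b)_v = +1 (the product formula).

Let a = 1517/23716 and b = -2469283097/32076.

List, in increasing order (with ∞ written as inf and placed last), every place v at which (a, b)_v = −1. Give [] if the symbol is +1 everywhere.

Mod squares: a ≡ 1517, b ≡ -11803. Check v ∈ {∞, 2, 3, 7, 11, 29, 37, 41}.
v=7: a=7^-2·(≡5), b=7^0·(≡3) mod 7; (5|7)=-1, (3|7)=-1; (−1)^{-2·0·3}·(-1)^0·(-1)^-2 = +1.
v=2: v_2(a)=-2, v_2(b)=-2; units ≡ 5, 5 (mod 8); ε·ε+αω+βω = 0·0+-2·1+-2·1 ≡ 0  ⇒  (a,b)_2 = +1.
v=3: a=3^0·(≡2), b=3^-6·(≡2) mod 3; (2|3)=-1, (2|3)=-1; (−1)^{0·-6·1}·(-1)^-6·(-1)^0 = +1.
v=37: a=37^1·(≡33), b=37^3·(≡19) mod 37; (33|37)=+1, (19|37)=-1; (−1)^{1·3·18}·(+1)^3·(-1)^1 = -1.
v=41: a=41^1·(≡18), b=41^2·(≡33) mod 41; (18|41)=+1, (33|41)=+1; (−1)^{1·2·20}·(+1)^2·(+1)^1 = +1.
v=29: a=29^0·(≡13), b=29^1·(≡24) mod 29; (13|29)=+1, (24|29)=+1; (−1)^{0·1·14}·(+1)^1·(+1)^0 = +1.
v=∞: 1517 > 0 and -11803 < 0  ⇒  (a,b)_∞ = +1.
v=11: a=11^-2·(≡6), b=11^-1·(≡5) mod 11; (6|11)=-1, (5|11)=+1; (−1)^{-2·-1·5}·(-1)^-1·(+1)^-2 = -1.
Ram(1517, -11803) = {11, 37}; no ℚ_11-point on the conic.

[11, 37]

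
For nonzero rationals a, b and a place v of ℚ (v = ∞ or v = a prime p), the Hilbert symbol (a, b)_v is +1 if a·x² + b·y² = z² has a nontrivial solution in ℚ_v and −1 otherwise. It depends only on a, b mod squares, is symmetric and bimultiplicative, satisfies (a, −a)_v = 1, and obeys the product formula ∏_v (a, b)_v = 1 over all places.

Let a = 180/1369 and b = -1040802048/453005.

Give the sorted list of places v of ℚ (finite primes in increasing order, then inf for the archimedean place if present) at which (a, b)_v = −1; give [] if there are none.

[3, 5]

Mod squares: a ≡ 5, b ≡ -165. Check v ∈ {∞, 2, 3, 5, 7, 11, 13, 37, 43}.
v=11: a=11^0·(≡3), b=11^1·(≡8) mod 11; (3|11)=+1, (8|11)=-1; (−1)^{0·1·5}·(+1)^1·(-1)^0 = +1.
v=13: a=13^0·(≡6), b=13^2·(≡4) mod 13; (6|13)=-1, (4|13)=+1; (−1)^{0·2·6}·(-1)^2·(+1)^0 = +1.
v=2: v_2(a)=2, v_2(b)=8; units ≡ 5, 3 (mod 8); ε·ε+αω+βω = 0·1+2·1+8·1 ≡ 0  ⇒  (a,b)_2 = +1.
v=37: a=37^-2·(≡32), b=37^0·(≡13) mod 37; (32|37)=-1, (13|37)=-1; (−1)^{-2·0·18}·(-1)^0·(-1)^-2 = +1.
v=7: a=7^0·(≡3), b=7^-2·(≡3) mod 7; (3|7)=-1, (3|7)=-1; (−1)^{0·-2·3}·(-1)^-2·(-1)^0 = +1.
v=43: a=43^0·(≡5), b=43^-2·(≡39) mod 43; (5|43)=-1, (39|43)=-1; (−1)^{0·-2·21}·(-1)^-2·(-1)^0 = +1.
v=5: a=5^1·(≡4), b=5^-1·(≡2) mod 5; (4|5)=+1, (2|5)=-1; (−1)^{1·-1·2}·(+1)^-1·(-1)^1 = -1.
v=∞: 5 > 0 and -165 < 0  ⇒  (a,b)_∞ = +1.
v=3: a=3^2·(≡2), b=3^7·(≡2) mod 3; (2|3)=-1, (2|3)=-1; (−1)^{2·7·1}·(-1)^7·(-1)^2 = -1.
|Ram(5, -165)| = 2, even; anisotropic at {3, 5}.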